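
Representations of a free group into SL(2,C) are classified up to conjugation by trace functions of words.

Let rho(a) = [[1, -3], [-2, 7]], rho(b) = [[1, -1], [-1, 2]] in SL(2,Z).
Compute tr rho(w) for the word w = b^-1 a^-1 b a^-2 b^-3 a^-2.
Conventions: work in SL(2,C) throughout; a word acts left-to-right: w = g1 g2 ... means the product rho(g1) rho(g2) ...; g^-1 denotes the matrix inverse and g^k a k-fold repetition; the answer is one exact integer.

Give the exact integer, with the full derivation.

rho(b^-1) = [[2, 1], [1, 1]]
... * rho(a^-1) = [[7, 3], [2, 1]]  ->  [[16, 7], [9, 4]]
... * rho(b) = [[1, -1], [-1, 2]]  ->  [[9, -2], [5, -1]]
... * rho(a^-1) = [[7, 3], [2, 1]]  ->  [[59, 25], [33, 14]]
... * rho(a^-1) = [[7, 3], [2, 1]]  ->  [[463, 202], [259, 113]]
... * rho(b^-1) = [[2, 1], [1, 1]]  ->  [[1128, 665], [631, 372]]
... * rho(b^-1) = [[2, 1], [1, 1]]  ->  [[2921, 1793], [1634, 1003]]
... * rho(b^-1) = [[2, 1], [1, 1]]  ->  [[7635, 4714], [4271, 2637]]
... * rho(a^-1) = [[7, 3], [2, 1]]  ->  [[62873, 27619], [35171, 15450]]
... * rho(a^-1) = [[7, 3], [2, 1]]  ->  [[495349, 216238], [277097, 120963]]
tr = 495349 + 120963 = 616312

616312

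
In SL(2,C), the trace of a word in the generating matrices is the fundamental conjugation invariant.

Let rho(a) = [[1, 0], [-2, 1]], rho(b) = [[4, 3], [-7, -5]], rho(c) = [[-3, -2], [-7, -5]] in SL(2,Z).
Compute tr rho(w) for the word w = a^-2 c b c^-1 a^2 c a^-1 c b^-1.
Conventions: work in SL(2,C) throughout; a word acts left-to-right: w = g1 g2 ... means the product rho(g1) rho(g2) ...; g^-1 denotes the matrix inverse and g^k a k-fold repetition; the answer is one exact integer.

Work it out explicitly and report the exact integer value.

287

rho(a^-1) = [[1, 0], [2, 1]]
... * rho(a^-1) = [[1, 0], [2, 1]]  ->  [[1, 0], [4, 1]]
... * rho(c) = [[-3, -2], [-7, -5]]  ->  [[-3, -2], [-19, -13]]
... * rho(b) = [[4, 3], [-7, -5]]  ->  [[2, 1], [15, 8]]
... * rho(c^-1) = [[-5, 2], [7, -3]]  ->  [[-3, 1], [-19, 6]]
... * rho(a) = [[1, 0], [-2, 1]]  ->  [[-5, 1], [-31, 6]]
... * rho(a) = [[1, 0], [-2, 1]]  ->  [[-7, 1], [-43, 6]]
... * rho(c) = [[-3, -2], [-7, -5]]  ->  [[14, 9], [87, 56]]
... * rho(a^-1) = [[1, 0], [2, 1]]  ->  [[32, 9], [199, 56]]
... * rho(c) = [[-3, -2], [-7, -5]]  ->  [[-159, -109], [-989, -678]]
... * rho(b^-1) = [[-5, -3], [7, 4]]  ->  [[32, 41], [199, 255]]
tr = 32 + 255 = 287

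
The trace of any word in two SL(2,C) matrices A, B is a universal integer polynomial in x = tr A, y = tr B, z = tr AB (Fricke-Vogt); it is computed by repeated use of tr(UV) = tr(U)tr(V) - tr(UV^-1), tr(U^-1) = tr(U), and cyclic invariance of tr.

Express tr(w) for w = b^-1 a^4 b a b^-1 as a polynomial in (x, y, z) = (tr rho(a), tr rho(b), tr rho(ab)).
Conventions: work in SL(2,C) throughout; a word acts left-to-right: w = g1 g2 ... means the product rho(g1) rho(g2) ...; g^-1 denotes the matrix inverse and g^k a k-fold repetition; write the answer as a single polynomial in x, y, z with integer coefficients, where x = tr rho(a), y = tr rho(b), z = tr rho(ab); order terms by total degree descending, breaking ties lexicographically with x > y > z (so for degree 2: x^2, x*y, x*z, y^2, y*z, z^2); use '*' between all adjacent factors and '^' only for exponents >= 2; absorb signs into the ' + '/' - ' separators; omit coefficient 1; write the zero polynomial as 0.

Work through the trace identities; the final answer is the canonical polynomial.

x^4*y^2*z - x^3*y^3 - x^3*y*z^2 - x^4*z - 2*x^2*y^2*z + 2*x^3*y + 2*x*y^3 + 2*x*y*z^2 + 3*x^2*z - 5*x*y - z

trace(b a^2) = trace(a)*trace(b a) - trace(b)   [square of a] = x*z - y
so trace(a^2 b a) = trace(a)*trace(b a^2) - trace(b a)   [square of a] = x^2*z - x*y - z
trace(a b a^3) = trace(a)*trace(a^2 b a) - trace(a^2 b)   [square of a] = x^3*z - x^2*y - 2*x*z + y
so trace(a^4 b a) = trace(a)*trace(a b a^3) - trace(a b a^2)   [square of a] = x^4*z - x^3*y - 3*x^2*z + 2*x*y + z
trace(b a b a) = trace(b a)*trace(b a) - trace(1)   [split at a repeated b] = z^2 - 2
reduce: trace(b a b) = trace(b)*trace(a b) - trace(a)   [square of b] = y*z - x
trace(a b a b a) = trace(a)*trace(b a b a) - trace(b a b)   [square of a] = x*z^2 - y*z - x
reduce: trace(a^2 b a b a) = trace(a)*trace(a b a b a) - trace(a b a b)   [square of a] = x^2*z^2 - x*y*z - x^2 - z^2 + 2
reduce: trace(a^4 b a b) = trace(a)*trace(a^2 b a b a) - trace(a^2 b a b)   [square of a] = x^3*z^2 - x^2*y*z - x^3 - 2*x*z^2 + y*z + 3*x
so trace(b^-1 a^4 b a) = trace(a^4 b a)*trace(b) - trace(a^4 b a b)   [inverse elimination on b] = x^4*y*z - x^3*y^2 - x^3*z^2 - 2*x^2*y*z + x^3 + 2*x*y^2 + 2*x*z^2 - 3*x
trace(b^-1 a^4 b a b^-1) = trace(b^-1 a^4 b a)*trace(b) - trace(b^-1 a^4 b a b)   [inverse elimination on b] = x^4*y^2*z - x^3*y^3 - x^3*y*z^2 - x^4*z - 2*x^2*y^2*z + 2*x^3*y + 2*x*y^3 + 2*x*y*z^2 + 3*x^2*z - 5*x*y - z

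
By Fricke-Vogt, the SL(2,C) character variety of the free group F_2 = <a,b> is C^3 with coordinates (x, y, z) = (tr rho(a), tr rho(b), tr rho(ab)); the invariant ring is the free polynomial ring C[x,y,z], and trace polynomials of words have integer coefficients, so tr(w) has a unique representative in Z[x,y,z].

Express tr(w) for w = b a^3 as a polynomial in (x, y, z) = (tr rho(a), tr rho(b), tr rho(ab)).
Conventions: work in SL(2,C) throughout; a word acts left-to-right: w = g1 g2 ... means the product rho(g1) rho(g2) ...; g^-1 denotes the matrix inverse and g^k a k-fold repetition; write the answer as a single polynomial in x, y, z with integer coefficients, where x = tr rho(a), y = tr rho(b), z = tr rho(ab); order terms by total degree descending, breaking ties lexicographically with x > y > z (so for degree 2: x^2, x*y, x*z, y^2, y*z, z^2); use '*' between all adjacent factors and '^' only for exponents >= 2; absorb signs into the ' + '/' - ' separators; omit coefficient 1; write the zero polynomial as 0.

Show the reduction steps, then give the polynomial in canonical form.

x^2*z - x*y - z

reduce: trace(b a^2) = trace(a)*trace(b a) - trace(b) = x*z - y
reduce: trace(b a^3) = trace(a)*trace(b a^2) - trace(b a) = x^2*z - x*y - z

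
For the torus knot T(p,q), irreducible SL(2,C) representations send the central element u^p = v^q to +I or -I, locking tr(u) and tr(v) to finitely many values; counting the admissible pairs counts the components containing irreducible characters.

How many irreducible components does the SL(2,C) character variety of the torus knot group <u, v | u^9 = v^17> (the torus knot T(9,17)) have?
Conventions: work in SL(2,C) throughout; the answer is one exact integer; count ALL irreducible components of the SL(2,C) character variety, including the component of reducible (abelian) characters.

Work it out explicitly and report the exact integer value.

65

In the torus knot group T(9,17), u^9 = v^17 is central, so an irreducible representation sends it to +I or -I (Schur).
So on each irreducible component the traces are pinned: tr(u) = 2*cos(pi*alpha/9) with 1 <= alpha <= 8, tr(v) = 2*cos(pi*beta/17) with 1 <= beta <= 16.
Consistency of u^9 = (-1)^alpha I with v^17 = (-1)^beta I forces alpha = beta (mod 2).
Enumerate parity-matched pairs: 4*8 odd-odd plus 4*8 even-even gives 64.
components with irreducible characters: 64; plus the single component of reducible (abelian) characters: total 65.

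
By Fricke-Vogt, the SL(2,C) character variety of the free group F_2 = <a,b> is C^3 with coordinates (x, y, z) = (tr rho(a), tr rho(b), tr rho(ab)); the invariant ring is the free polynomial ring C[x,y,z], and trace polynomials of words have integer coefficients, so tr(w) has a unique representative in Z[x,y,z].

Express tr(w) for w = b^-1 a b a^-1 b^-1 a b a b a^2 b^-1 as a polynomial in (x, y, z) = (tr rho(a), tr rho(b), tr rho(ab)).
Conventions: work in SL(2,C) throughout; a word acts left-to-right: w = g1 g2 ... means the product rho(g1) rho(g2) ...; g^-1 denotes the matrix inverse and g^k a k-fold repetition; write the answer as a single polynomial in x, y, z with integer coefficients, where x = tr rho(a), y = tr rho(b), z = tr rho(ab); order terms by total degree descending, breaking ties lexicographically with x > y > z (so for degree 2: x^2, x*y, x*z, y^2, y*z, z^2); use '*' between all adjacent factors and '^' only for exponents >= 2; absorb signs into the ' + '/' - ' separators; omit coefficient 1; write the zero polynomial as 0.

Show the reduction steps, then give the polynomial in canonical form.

reduce: trace(b a b a) = trace(a b) trace(a b) - trace(1)  (split on a) = z^2 - 2
trace(b a b) = trace(b) trace(a b) - trace(a)  (reduce the b square) = y*z - x
trace(b a b a^2) = trace(a) trace(b a b a) - trace(b a b)  (reduce the a square) = x*z^2 - y*z - x
trace(a b a b a^2) = trace(a) trace(b a b a^2) - trace(b a b a)  (reduce the a square) = x^2*z^2 - x*y*z - x^2 - z^2 + 2
reduce: trace(a^2 b a b a^2) = trace(a) trace(a b a b a^2) - trace(a b a b a)  (reduce the a square) = x^3*z^2 - x^2*y*z - x^3 - 2*x*z^2 + y*z + 3*x
so trace(b a b a b a) = trace(a b) trace(a b a b) - trace(a^-1 b^-1)  (split on a) = z^3 - 3*z
trace(a b a) = trace(a) trace(b a) - trace(b)  (reduce the a square) = x*z - y
reduce: trace(b a b a b) = trace(b) trace(a b a b) - trace(a b a)  (reduce the b square) = y*z^2 - x*z - y
trace(b a b a^2 b a) = trace(a) trace(b a b a b a) - trace(b a b a b)  (reduce the a square) = x*z^3 - y*z^2 - 2*x*z + y
reduce: trace(b^2 a b) = trace(b) trace(b a b) - trace(b a)  (reduce the b square) = y^2*z - x*y - z
trace(b a b a^2 b) = trace(a) trace(b^2 a b a) - trace(b^2 a b)  (reduce the a square) = x*y*z^2 - x^2*z - y^2*z + z
trace(a^2 b a b a^2 b) = trace(a) trace(b a b a^2 b a) - trace(b a b a^2 b)  (reduce the a square) = x^2*z^3 - 2*x*y*z^2 - x^2*z + y^2*z + x*y - z
reduce: trace(a^2 b a b a^2 b^-1) = trace(a^2 b a b a^2) trace(b) - trace(a^2 b a b a^2 b)  (eliminate b^-1) = x^3*y*z^2 - x^2*y^2*z - x^2*z^3 - x^3*y + x^2*z + 2*x*y + z
reduce: trace(a b a b a^2 b^-2 a) = trace(a^2 b a b a^2 b^-1) trace(b) - trace(a^2 b a b a^2)  (eliminate b^-1) = x^3*y^2*z^2 - x^2*y^3*z - x^2*y*z^3 - x^3*y^2 - x^3*z^2 + 2*x^2*y*z + x^3 + 2*x*y^2 + 2*x*z^2 - 3*x
trace(a b a^2 b a b a^2) = trace(a) trace(b a^2 b a b a^2) - trace(b a^2 b a b a)  (reduce the a square) = x^3*z^3 - 2*x^2*y*z^2 - x^3*z + x*y^2*z - x*z^3 + x^2*y + y*z^2 + x*z - y
so trace(b a b a b a b a) = trace(b a b a) trace(b a b a) - trace(1)  (split on b) = z^4 - 4*z^2 + 2
trace(b a b a b a b) = trace(b) trace(a b a b a b) - trace(a b a b a)  (reduce the b square) = y*z^3 - x*z^2 - 2*y*z + x
trace(b a b a^2 b a b a) = trace(a) trace(b a b a b a b a) - trace(b a b a b a b)  (reduce the a square) = x*z^4 - y*z^3 - 3*x*z^2 + 2*y*z + x
trace(a^2) = trace(a) trace(a) - trace(1)  (reduce the a square) = x^2 - 2
reduce: trace(b a^2 b) = trace(b) trace(a^2 b) - trace(a^2)  (reduce the b square) = x*y*z - x^2 - y^2 + 2
reduce: trace(a b a^2 b a) = trace(a) trace(b a^2 b a) - trace(b a^2 b)  (reduce the a square) = x^2*z^2 - 2*x*y*z + y^2 - 2
trace(b a b a^2 b a b) = trace(b) trace(a b a^2 b a b) - trace(a b a^2 b a)  (reduce the b square) = x*y*z^3 - x^2*z^2 - y^2*z^2 + 2
reduce: trace(a b a^2 b a b a^2 b) = trace(a) trace(b a b a^2 b a b a) - trace(b a b a^2 b a b)  (reduce the a square) = x^2*z^4 - 2*x*y*z^3 - 2*x^2*z^2 + y^2*z^2 + 2*x*y*z + x^2 - 2
so trace(b^-1 a b a^2 b a b a^2) = trace(a b a^2 b a b a^2) trace(b) - trace(a b a^2 b a b a^2 b)  (eliminate b^-1) = x^3*y*z^3 - 2*x^2*y^2*z^2 - x^2*z^4 - x^3*y*z + x*y^3*z + x*y*z^3 + x^2*y^2 + 2*x^2*z^2 - x*y*z - x^2 - y^2 + 2
trace(a b a b a^2 b^-2 a b a) = trace(b^-1 a b a^2 b a b a^2) trace(b) - trace(b^-1 a b a^2 b a b a^2 b)  (eliminate b^-1) = x^3*y^2*z^3 - 2*x^2*y^3*z^2 - x^2*y*z^4 - x^3*y^2*z - x^3*z^3 + x*y^4*z + x*y^2*z^3 + x^2*y^3 + 4*x^2*y*z^2 + x^3*z - 2*x*y^2*z + x*z^3 - 2*x^2*y - y^3 - y*z^2 - x*z + 3*y
trace(a b a b a b a b a^2) = trace(a) trace(a b a b a b a b a) - trace(a b a b a b a b)  (reduce the a square) = x^2*z^4 - x*y*z^3 - 3*x^2*z^2 - z^4 + 2*x*y*z + x^2 + 4*z^2 - 2
trace(b a b a b a b a b a) = trace(b a b a b a) trace(b a b a) - trace(a b)  (split on b) = z^5 - 5*z^3 + 5*z
trace(b a b a b a b a b) = trace(b) trace(a b a b a b a b) - trace(a b a b a b a)  (reduce the b square) = y*z^4 - x*z^3 - 3*y*z^2 + 2*x*z + y
so trace(a b a b a b a b a^2 b) = trace(a) trace(b a b a b a b a b a) - trace(b a b a b a b a b)  (reduce the a square) = x*z^5 - y*z^4 - 4*x*z^3 + 3*y*z^2 + 3*x*z - y
trace(a b a b a b a b a^2 b^-1) = trace(a b a b a b a b a^2) trace(b) - trace(a b a b a b a b a^2 b)  (eliminate b^-1) = x^2*y*z^4 - x*y^2*z^3 - x*z^5 - 3*x^2*y*z^2 + 2*x*y^2*z + 4*x*z^3 + x^2*y + y*z^2 - 3*x*z - y
reduce: trace(a b a b a^2 b^-2 a b a b) = trace(a b a b a b a b a^2 b^-1) trace(b) - trace(a b a b a b a b a^2)  (eliminate b^-1) = x^2*y^2*z^4 - x*y^3*z^3 - x*y*z^5 - 3*x^2*y^2*z^2 - x^2*z^4 + 2*x*y^3*z + 5*x*y*z^3 + x^2*y^2 + 3*x^2*z^2 + y^2*z^2 + z^4 - 5*x*y*z - x^2 - y^2 - 4*z^2 + 2
so trace(b^-1 a b a b a^2 b^-2 a b a) = trace(a b a b a^2 b^-2 a b a) trace(b) - trace(a b a b a^2 b^-2 a b a b)  (eliminate b^-1) = x^3*y^3*z^3 - 2*x^2*y^4*z^2 - 2*x^2*y^2*z^4 - x^3*y^3*z - x^3*y*z^3 + x*y^5*z + 2*x*y^3*z^3 + x*y*z^5 + x^2*y^4 + 7*x^2*y^2*z^2 + x^2*z^4 + x^3*y*z - 4*x*y^3*z - 4*x*y*z^3 - 3*x^2*y^2 - 3*x^2*z^2 - y^4 - 2*y^2*z^2 - z^4 + 4*x*y*z + x^2 + 4*y^2 + 4*z^2 - 2
so trace(b^-1 a b a^-1 b^-1 a b a b a^2 b^-1) = trace(b^-1 a b a b a^2 b^-2 a b) trace(a) - trace(b^-1 a b a b a^2 b^-2 a b a)  (eliminate a^-1) = -x^3*y^3*z^3 + x^4*y^2*z^2 + 2*x^2*y^4*z^2 + 2*x^2*y^2*z^4 - x*y^5*z - 2*x*y^3*z^3 - x*y*z^5 - x^4*y^2 - x^4*z^2 - x^2*y^4 - 7*x^2*y^2*z^2 - x^2*z^4 + x^3*y*z + 4*x*y^3*z + 4*x*y*z^3 + x^4 + 5*x^2*y^2 + 5*x^2*z^2 + y^4 + 2*y^2*z^2 + z^4 - 4*x*y*z - 4*x^2 - 4*y^2 - 4*z^2 + 2

-x^3*y^3*z^3 + x^4*y^2*z^2 + 2*x^2*y^4*z^2 + 2*x^2*y^2*z^4 - x*y^5*z - 2*x*y^3*z^3 - x*y*z^5 - x^4*y^2 - x^4*z^2 - x^2*y^4 - 7*x^2*y^2*z^2 - x^2*z^4 + x^3*y*z + 4*x*y^3*z + 4*x*y*z^3 + x^4 + 5*x^2*y^2 + 5*x^2*z^2 + y^4 + 2*y^2*z^2 + z^4 - 4*x*y*z - 4*x^2 - 4*y^2 - 4*z^2 + 2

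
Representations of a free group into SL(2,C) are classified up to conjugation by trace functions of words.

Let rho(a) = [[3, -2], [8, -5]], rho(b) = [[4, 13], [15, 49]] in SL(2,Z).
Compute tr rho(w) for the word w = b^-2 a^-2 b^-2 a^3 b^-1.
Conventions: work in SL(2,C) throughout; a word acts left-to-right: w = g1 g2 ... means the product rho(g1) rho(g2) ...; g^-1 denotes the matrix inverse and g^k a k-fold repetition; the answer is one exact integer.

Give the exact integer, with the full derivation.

rho(b^-1) = [[49, -13], [-15, 4]]
... * rho(b^-1) = [[49, -13], [-15, 4]]  ->  [[2596, -689], [-795, 211]]
... * rho(a^-1) = [[-5, 2], [-8, 3]]  ->  [[-7468, 3125], [2287, -957]]
... * rho(a^-1) = [[-5, 2], [-8, 3]]  ->  [[12340, -5561], [-3779, 1703]]
... * rho(b^-1) = [[49, -13], [-15, 4]]  ->  [[688075, -182664], [-210716, 55939]]
... * rho(b^-1) = [[49, -13], [-15, 4]]  ->  [[36455635, -9675631], [-11164169, 2963064]]
... * rho(a) = [[3, -2], [8, -5]]  ->  [[31961857, -24533115], [-9787995, 7513018]]
... * rho(a) = [[3, -2], [8, -5]]  ->  [[-100379349, 58741861], [30740159, -17989100]]
... * rho(a) = [[3, -2], [8, -5]]  ->  [[168796841, -92950607], [-51692323, 28465182]]
... * rho(b^-1) = [[49, -13], [-15, 4]]  ->  [[9665304314, -2566161361], [-2959901557, 785860927]]
tr = 9665304314 + 785860927 = 10451165241

10451165241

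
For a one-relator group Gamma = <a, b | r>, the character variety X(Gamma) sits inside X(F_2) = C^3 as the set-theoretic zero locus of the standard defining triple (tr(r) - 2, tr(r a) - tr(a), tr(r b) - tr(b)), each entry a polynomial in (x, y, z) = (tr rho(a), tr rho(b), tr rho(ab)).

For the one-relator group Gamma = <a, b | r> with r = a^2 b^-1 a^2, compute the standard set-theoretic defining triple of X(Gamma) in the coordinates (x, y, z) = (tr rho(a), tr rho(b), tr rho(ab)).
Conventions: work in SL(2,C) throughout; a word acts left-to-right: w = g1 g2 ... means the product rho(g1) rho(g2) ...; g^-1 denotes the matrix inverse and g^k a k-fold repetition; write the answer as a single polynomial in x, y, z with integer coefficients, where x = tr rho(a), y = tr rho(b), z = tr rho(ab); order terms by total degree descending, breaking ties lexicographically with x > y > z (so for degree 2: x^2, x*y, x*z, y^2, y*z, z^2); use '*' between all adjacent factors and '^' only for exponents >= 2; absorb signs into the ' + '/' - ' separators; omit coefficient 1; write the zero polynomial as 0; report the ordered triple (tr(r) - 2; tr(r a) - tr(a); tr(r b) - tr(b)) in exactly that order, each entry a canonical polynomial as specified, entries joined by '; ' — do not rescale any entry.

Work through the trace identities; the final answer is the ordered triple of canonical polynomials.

use: trace(a^2) = trace(a) * trace(a) - trace(1)   [square of a] = x^2 - 2
trace(a^3) = trace(a) * trace(a^2) - trace(a)   [square of a] = x^3 - 3*x
trace(a^4) = trace(a) * trace(a^3) - trace(a^2)   [square of a] = x^4 - 4*x^2 + 2
apply: trace(b a^2) = trace(a) * trace(b a) - trace(b)   [square of a] = x*z - y
trace(b a^3) = trace(a) * trace(b a^2) - trace(b a)   [square of a] = x^2*z - x*y - z
trace(a^4 b) = trace(a) * trace(b a^3) - trace(b a^2)   [square of a] = x^3*z - x^2*y - 2*x*z + y
trace(a^2 b^-1 a^2) = trace(a^4) * trace(b) - trace(a^4 b)   [inverse elimination on b] = x^4*y - x^3*z - 3*x^2*y + 2*x*z + y
trace(a^5) = trace(a) * trace(a^4) - trace(a^3) = x^5 - 5*x^3 + 5*x
use: trace(a^5 b) = trace(a) * trace(b a^4) - trace(b a^3) = x^4*z - x^3*y - 3*x^2*z + 2*x*y + z
apply: trace(a^2 b^-1 a^3) = trace(a^5) * trace(b) - trace(a^5 b) = x^5*y - x^4*z - 4*x^3*y + 3*x^2*z + 3*x*y - z
trace(b a b a) = trace(a b) * trace(a b) - trace(1)   [split at a repeated a] = z^2 - 2
use: trace(b a b) = trace(b) * trace(a b) - trace(a)   [square of b] = y*z - x
use: trace(b a^2 b a) = trace(a) * trace(b a b a) - trace(b a b)   [square of a] = x*z^2 - y*z - x
use: trace(b^2) = trace(b) * trace(b) - trace(1)   [square of b] = y^2 - 2
trace(b a^2 b) = trace(a) * trace(b^2 a) - trace(b^2)   [square of a] = x*y*z - x^2 - y^2 + 2
trace(a^2 b a^2 b) = trace(a) * trace(b a^2 b a) - trace(b a^2 b)   [square of a] = x^2*z^2 - 2*x*y*z + y^2 - 2
apply: trace(a^2 b^-1 a^2 b) = trace(a^2 b a^2) * trace(b) - trace(a^2 b a^2 b)   [inverse elimination on b] = x^3*y*z - x^2*y^2 - x^2*z^2 + 2
assemble the triple (trace(r) - 2; trace(r a) - x; trace(r b) - y)

x^4*y - x^3*z - 3*x^2*y + 2*x*z + y - 2; x^5*y - x^4*z - 4*x^3*y + 3*x^2*z + 3*x*y - x - z; x^3*y*z - x^2*y^2 - x^2*z^2 - y + 2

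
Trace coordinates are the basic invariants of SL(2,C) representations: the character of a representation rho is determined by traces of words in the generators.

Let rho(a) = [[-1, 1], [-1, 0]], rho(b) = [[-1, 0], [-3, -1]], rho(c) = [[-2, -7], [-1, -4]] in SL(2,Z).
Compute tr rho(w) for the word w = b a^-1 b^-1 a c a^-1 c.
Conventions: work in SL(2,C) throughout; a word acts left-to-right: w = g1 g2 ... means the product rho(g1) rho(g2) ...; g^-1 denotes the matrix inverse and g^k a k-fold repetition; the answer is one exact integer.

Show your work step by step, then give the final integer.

-14

rho(b) = [[-1, 0], [-3, -1]]
... * rho(a^-1) = [[0, -1], [1, -1]]  ->  [[0, 1], [-1, 4]]
... * rho(b^-1) = [[-1, 0], [3, -1]]  ->  [[3, -1], [13, -4]]
... * rho(a) = [[-1, 1], [-1, 0]]  ->  [[-2, 3], [-9, 13]]
... * rho(c) = [[-2, -7], [-1, -4]]  ->  [[1, 2], [5, 11]]
... * rho(a^-1) = [[0, -1], [1, -1]]  ->  [[2, -3], [11, -16]]
... * rho(c) = [[-2, -7], [-1, -4]]  ->  [[-1, -2], [-6, -13]]
tr = -1 + -13 = -14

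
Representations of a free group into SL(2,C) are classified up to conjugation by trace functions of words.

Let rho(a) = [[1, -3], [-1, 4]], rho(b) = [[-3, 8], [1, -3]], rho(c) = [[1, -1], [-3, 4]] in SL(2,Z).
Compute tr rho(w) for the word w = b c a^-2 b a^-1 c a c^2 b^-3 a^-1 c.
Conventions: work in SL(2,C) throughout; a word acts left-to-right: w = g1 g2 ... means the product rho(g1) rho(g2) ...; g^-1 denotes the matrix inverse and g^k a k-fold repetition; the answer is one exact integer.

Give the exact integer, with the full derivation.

rho(b) = [[-3, 8], [1, -3]]
... * rho(c) = [[1, -1], [-3, 4]]  ->  [[-27, 35], [10, -13]]
... * rho(a^-1) = [[4, 3], [1, 1]]  ->  [[-73, -46], [27, 17]]
... * rho(a^-1) = [[4, 3], [1, 1]]  ->  [[-338, -265], [125, 98]]
... * rho(b) = [[-3, 8], [1, -3]]  ->  [[749, -1909], [-277, 706]]
... * rho(a^-1) = [[4, 3], [1, 1]]  ->  [[1087, 338], [-402, -125]]
... * rho(c) = [[1, -1], [-3, 4]]  ->  [[73, 265], [-27, -98]]
... * rho(a) = [[1, -3], [-1, 4]]  ->  [[-192, 841], [71, -311]]
... * rho(c) = [[1, -1], [-3, 4]]  ->  [[-2715, 3556], [1004, -1315]]
... * rho(c) = [[1, -1], [-3, 4]]  ->  [[-13383, 16939], [4949, -6264]]
... * rho(b^-1) = [[-3, -8], [-1, -3]]  ->  [[23210, 56247], [-8583, -20800]]
... * rho(b^-1) = [[-3, -8], [-1, -3]]  ->  [[-125877, -354421], [46549, 131064]]
... * rho(b^-1) = [[-3, -8], [-1, -3]]  ->  [[732052, 2070279], [-270711, -765584]]
... * rho(a^-1) = [[4, 3], [1, 1]]  ->  [[4998487, 4266435], [-1848428, -1577717]]
... * rho(c) = [[1, -1], [-3, 4]]  ->  [[-7800818, 12067253], [2884723, -4462440]]
tr = -7800818 + -4462440 = -12263258

-12263258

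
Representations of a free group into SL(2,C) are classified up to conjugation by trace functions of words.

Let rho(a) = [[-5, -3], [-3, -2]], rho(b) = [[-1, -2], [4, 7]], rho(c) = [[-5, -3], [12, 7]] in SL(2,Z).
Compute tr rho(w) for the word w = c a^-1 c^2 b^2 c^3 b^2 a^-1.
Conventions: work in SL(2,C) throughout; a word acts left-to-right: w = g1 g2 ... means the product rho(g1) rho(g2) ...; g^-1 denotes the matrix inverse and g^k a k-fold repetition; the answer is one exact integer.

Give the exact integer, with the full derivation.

rho(c) = [[-5, -3], [12, 7]]
... * rho(a^-1) = [[-2, 3], [3, -5]]  ->  [[1, 0], [-3, 1]]
... * rho(c) = [[-5, -3], [12, 7]]  ->  [[-5, -3], [27, 16]]
... * rho(c) = [[-5, -3], [12, 7]]  ->  [[-11, -6], [57, 31]]
... * rho(b) = [[-1, -2], [4, 7]]  ->  [[-13, -20], [67, 103]]
... * rho(b) = [[-1, -2], [4, 7]]  ->  [[-67, -114], [345, 587]]
... * rho(c) = [[-5, -3], [12, 7]]  ->  [[-1033, -597], [5319, 3074]]
... * rho(c) = [[-5, -3], [12, 7]]  ->  [[-1999, -1080], [10293, 5561]]
... * rho(c) = [[-5, -3], [12, 7]]  ->  [[-2965, -1563], [15267, 8048]]
... * rho(b) = [[-1, -2], [4, 7]]  ->  [[-3287, -5011], [16925, 25802]]
... * rho(b) = [[-1, -2], [4, 7]]  ->  [[-16757, -28503], [86283, 146764]]
... * rho(a^-1) = [[-2, 3], [3, -5]]  ->  [[-51995, 92244], [267726, -474971]]
tr = -51995 + -474971 = -526966

-526966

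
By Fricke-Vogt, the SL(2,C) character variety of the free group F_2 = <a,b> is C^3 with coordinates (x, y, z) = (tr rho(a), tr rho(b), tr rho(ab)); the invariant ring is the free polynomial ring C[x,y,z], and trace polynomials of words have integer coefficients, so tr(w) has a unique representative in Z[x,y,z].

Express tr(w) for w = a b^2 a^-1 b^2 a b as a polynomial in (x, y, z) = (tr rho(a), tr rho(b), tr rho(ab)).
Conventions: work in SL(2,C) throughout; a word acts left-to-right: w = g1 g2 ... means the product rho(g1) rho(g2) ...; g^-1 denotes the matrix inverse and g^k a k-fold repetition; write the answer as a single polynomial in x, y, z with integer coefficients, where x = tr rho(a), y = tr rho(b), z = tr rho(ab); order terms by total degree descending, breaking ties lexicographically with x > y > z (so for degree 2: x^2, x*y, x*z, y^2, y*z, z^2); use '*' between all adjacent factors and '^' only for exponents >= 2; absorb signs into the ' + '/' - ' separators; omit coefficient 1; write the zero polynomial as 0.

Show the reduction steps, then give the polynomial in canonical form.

tr(a b a b) = tr(b a) * tr(b a) - tr(1)  (split on b) = z^2 - 2
tr(a b a) = tr(a) * tr(b a) - tr(b)  (reduce the a square) = x*z - y
tr(b a b a b) = tr(b) * tr(a b a b) - tr(a b a)  (reduce the b square) = y*z^2 - x*z - y
tr(b^2 a b a b) = tr(b) * tr(b a b a b) - tr(b a b a)  (reduce the b square) = y^2*z^2 - x*y*z - y^2 - z^2 + 2
tr(b^2 a b a b^2) = tr(b) * tr(b^2 a b a b) - tr(b^2 a b a)  (reduce the b square) = y^3*z^2 - x*y^2*z - y^3 - 2*y*z^2 + x*z + 3*y
tr(a b a b a b) = tr(b a) * tr(b a b a) - tr(b^-1 a^-1)  (split on b) = z^3 - 3*z
tr(b a b) = tr(b) * tr(a b) - tr(a)  (reduce the b square) = y*z - x
tr(a b a b a) = tr(a) * tr(b a b a) - tr(b a b)  (reduce the a square) = x*z^2 - y*z - x
tr(a b^2 a b a b) = tr(b) * tr(a b a b a b) - tr(a b a b a)  (reduce the b square) = y*z^3 - x*z^2 - 2*y*z + x
tr(b^2 a b) = tr(b) * tr(b a b) - tr(b a)  (reduce the b square) = y^2*z - x*y - z
tr(a b^2 a b a) = tr(a) * tr(b^2 a b a) - tr(b^2 a b)  (reduce the a square) = x*y*z^2 - x^2*z - y^2*z + z
tr(b^2 a b a b^2 a) = tr(b) * tr(a b^2 a b a b) - tr(a b^2 a b a)  (reduce the b square) = y^2*z^3 - 2*x*y*z^2 + x^2*z - y^2*z + x*y - z
tr(a b^2 a^-1 b^2 a b) = tr(b^2 a b a b^2) * tr(a) - tr(b^2 a b a b^2 a)  (eliminate a^-1) = x*y^3*z^2 - x^2*y^2*z - y^2*z^3 - x*y^3 + y^2*z + 2*x*y + z

x*y^3*z^2 - x^2*y^2*z - y^2*z^3 - x*y^3 + y^2*z + 2*x*y + z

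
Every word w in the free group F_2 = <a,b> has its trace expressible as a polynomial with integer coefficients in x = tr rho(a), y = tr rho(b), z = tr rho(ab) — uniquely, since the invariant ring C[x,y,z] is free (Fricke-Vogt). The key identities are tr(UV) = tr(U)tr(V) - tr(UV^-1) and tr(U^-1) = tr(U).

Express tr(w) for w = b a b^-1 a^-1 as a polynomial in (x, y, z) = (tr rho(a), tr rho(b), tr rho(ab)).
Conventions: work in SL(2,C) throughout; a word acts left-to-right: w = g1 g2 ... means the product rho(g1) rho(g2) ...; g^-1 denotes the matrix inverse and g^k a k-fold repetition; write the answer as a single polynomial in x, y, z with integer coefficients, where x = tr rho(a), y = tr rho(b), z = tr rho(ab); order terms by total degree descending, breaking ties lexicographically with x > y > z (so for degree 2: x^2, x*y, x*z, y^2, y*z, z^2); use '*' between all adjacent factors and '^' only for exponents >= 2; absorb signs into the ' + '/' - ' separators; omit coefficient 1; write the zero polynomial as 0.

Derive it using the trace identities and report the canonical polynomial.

apply: tr(a b a) = tr(a)*tr(b a) - tr(b) = x*z - y
use: tr(a b a b) = tr(a b)*tr(a b) - tr(1) = z^2 - 2
tr(b a b^-1 a) = tr(a b a)*tr(b) - tr(a b a b) = x*y*z - y^2 - z^2 + 2
tr(b a b^-1 a^-1) = tr(b a b^-1)*tr(a) - tr(b a b^-1 a) = -x*y*z + x^2 + y^2 + z^2 - 2

-x*y*z + x^2 + y^2 + z^2 - 2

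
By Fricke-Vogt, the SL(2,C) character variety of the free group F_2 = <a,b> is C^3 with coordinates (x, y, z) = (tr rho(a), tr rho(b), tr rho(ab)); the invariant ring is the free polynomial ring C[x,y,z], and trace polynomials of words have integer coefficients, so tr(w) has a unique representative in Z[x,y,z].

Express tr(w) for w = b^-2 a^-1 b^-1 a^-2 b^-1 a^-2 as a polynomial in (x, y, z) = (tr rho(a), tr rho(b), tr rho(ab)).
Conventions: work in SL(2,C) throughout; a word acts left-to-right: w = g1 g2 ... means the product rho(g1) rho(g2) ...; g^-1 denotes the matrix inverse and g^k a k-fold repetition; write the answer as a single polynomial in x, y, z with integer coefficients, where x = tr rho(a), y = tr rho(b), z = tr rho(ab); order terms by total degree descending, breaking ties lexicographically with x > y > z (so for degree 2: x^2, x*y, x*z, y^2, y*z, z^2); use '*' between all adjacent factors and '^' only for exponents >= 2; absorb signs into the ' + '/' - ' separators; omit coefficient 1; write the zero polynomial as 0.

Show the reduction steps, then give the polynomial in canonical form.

x^2*y*z^3 - x^3*z^2 - 2*x*y^2*z^2 + x^2*y*z + y^3*z + x*z^2 - 2*y*z + x

trace(b^-1) = trace(b) = y
trace(b^-2) = trace(b^-1) * trace(b) - trace(1) = y^2 - 2
so trace(b^-3) = trace(b^-2) * trace(b) - trace(b^-1) = y^3 - 3*y
reduce: trace(b^-1 a) = trace(a) * trace(b) - trace(a b) = x*y - z
reduce: trace(b^-2 a) = trace(b^-1 a) * trace(b) - trace(b^-1 a b) = x*y^2 - y*z - x
so trace(b^-3 a) = trace(b^-2 a) * trace(b) - trace(b^-2 a b) = x*y^3 - y^2*z - 2*x*y + z
reduce: trace(b^-1 a^-1 b^-2) = trace(b^-3) * trace(a) - trace(b^-3 a) = y^2*z - x*y - z
trace(a^2) = trace(a) * trace(a) - trace(1) = x^2 - 2
reduce: trace(a^2 b) = trace(a) * trace(b a) - trace(b) = x*z - y
reduce: trace(a^2 b^-1) = trace(a^2) * trace(b) - trace(a^2 b) = x^2*y - x*z - y
so trace(a b^-2 a) = trace(a^2 b^-1) * trace(b) - trace(a^2) = x^2*y^2 - x*y*z - x^2 - y^2 + 2
reduce: trace(a b a b) = trace(b a) * trace(b a) - trace(1) = z^2 - 2
trace(b^-1 a b a) = trace(a b a) * trace(b) - trace(a b a b) = x*y*z - y^2 - z^2 + 2
so trace(a b^-2 a b) = trace(b^-1 a b a) * trace(b) - trace(b^-1 a b a b) = x*y^2*z - y^3 - y*z^2 - x*z + 3*y
reduce: trace(b^-2 a b^-1 a) = trace(a b^-2 a) * trace(b) - trace(a b^-2 a b) = x^2*y^3 - 2*x*y^2*z - x^2*y + y*z^2 + x*z - y
so trace(b^-1 a^-1 b^-2 a) = trace(b^-2 a b^-1) * trace(a) - trace(b^-2 a b^-1 a) = x*y^2*z - x^2*y - y*z^2 + y
reduce: trace(a^-1 b^-1 a^-1 b^-2) = trace(b^-1 a^-1 b^-2) * trace(a) - trace(b^-1 a^-1 b^-2 a) = y*z^2 - x*z - y
trace(a^-1 b^-1 a^-1 b^-2 a^-1) = trace(a^-1 b^-1 a^-1 b^-2) * trace(a) - trace(a^-1 b^-1 a^-1 b^-2 a) = x*y*z^2 - x^2*z - y^2*z + z
trace(a^-1 b a b^-1) = trace(b a b^-1) * trace(a) - trace(b a b^-1 a) = -x*y*z + x^2 + y^2 + z^2 - 2
so trace(b^-2 a^-1 b a) = trace(a^-1 b a b^-1) * trace(b) - trace(a^-1 b a) = -x*y^2*z + x^2*y + y^3 + y*z^2 - 3*y
trace(a^-1 b^-2 a^-1 b) = trace(b^-2 a^-1 b) * trace(a) - trace(b^-2 a^-1 b a) = x*y^2*z - x^2*y - y^3 - y*z^2 + x*z + 3*y
reduce: trace(a^-1 b^-2 a^-1 b a^-1) = trace(a^-1 b^-2 a^-1 b) * trace(a) - trace(a^-1 b^-2 a^-1 b a) = x^2*y^2*z - x^3*y - x*y^3 - x*y*z^2 + x^2*z + 3*x*y - z
reduce: trace(b a^2 b) = trace(b) * trace(a^2 b) - trace(a^2) = x*y*z - x^2 - y^2 + 2
reduce: trace(b a b) = trace(b) * trace(a b) - trace(a) = y*z - x
trace(b a^2 b a) = trace(a) * trace(b a b a) - trace(b a b) = x*z^2 - y*z - x
trace(a b a^-1 b a) = trace(b a^2 b) * trace(a) - trace(b a^2 b a) = x^2*y*z - x^3 - x*y^2 - x*z^2 + y*z + 3*x
trace(b a b a b a) = trace(b a) * trace(b a b a) - trace(b^-1 a^-1) = z^3 - 3*z
trace(a b a^-1 b a b) = trace(b a b a b) * trace(a) - trace(b a b a b a) = x*y*z^2 - x^2*z - z^3 - x*y + 3*z
trace(b^-1 a b a^-1 b a) = trace(a b a^-1 b a) * trace(b) - trace(a b a^-1 b a b) = x^2*y^2*z - x^3*y - x*y^3 - 2*x*y*z^2 + x^2*z + y^2*z + z^3 + 4*x*y - 3*z
reduce: trace(b a^-1 b a^-1 b^-1 a) = trace(b^-1 a b a^-1 b) * trace(a) - trace(b^-1 a b a^-1 b a) = -x^2*y^2*z + x^3*y + x*y^3 + 2*x*y*z^2 - x^2*z - y^2*z - z^3 - 3*x*y + 3*z
trace(b^-1 a^-1 b a^-1 b a^-1) = trace(b a^-1 b a^-1 b^-1) * trace(a) - trace(b a^-1 b a^-1 b^-1 a) = x^2*y^2*z - x*y^3 - 2*x*y*z^2 + y^2*z + z^3 + 2*x*y - 3*z
so trace(a^-1 b a b) = trace(b a b) * trace(a) - trace(b a b a) = x*y*z - x^2 - z^2 + 2
trace(b a^-2 b a) = trace(a^-1 b a b) * trace(a) - trace(a^-1 b a b a) = x^2*y*z - x^3 - x*z^2 - y*z + 3*x
trace(a^-1 b a^-1 b a^-1) = trace(b a^-2 b) * trace(a) - trace(b a^-2 b a) = x^3*y^2 - 2*x^2*y*z - x*y^2 + x*z^2 + y*z - x
trace(a^-1 b^-2 a^-1 b a^-1 b) = trace(b^-1 a^-1 b a^-1 b a^-1) * trace(b) - trace(b^-1 a^-1 b a^-1 b a^-1 b) = x^2*y^3*z - x^3*y^2 - x*y^4 - 2*x*y^2*z^2 + 2*x^2*y*z + y^3*z + y*z^3 + 3*x*y^2 - x*z^2 - 4*y*z + x
so trace(a^-1 b^-1 a^-1 b^-2 a^-1 b) = trace(a^-1 b^-2 a^-1 b a^-1) * trace(b) - trace(a^-1 b^-2 a^-1 b a^-1 b) = x*y^2*z^2 - x^2*y*z - y^3*z - y*z^3 + x*z^2 + 3*y*z - x
trace(a^-1 b^-2 a^-1 b^-1 a^-1 b^-1) = trace(a^-1 b^-1 a^-1 b^-2 a^-1) * trace(b) - trace(a^-1 b^-1 a^-1 b^-2 a^-1 b) = y*z^3 - x*z^2 - 2*y*z + x
trace(b^-3 a^-1 b^-1) = trace(b^-2 a^-1 b^-1) * trace(b) - trace(b^-2 a^-1) = y^3*z - x*y^2 - 2*y*z + x
trace(a b^-3 a^-1 b) = trace(a^-1 b a b^-2) * trace(b) - trace(a^-1 b a b^-1) = -x*y^3*z + x^2*y^2 + y^4 + y^2*z^2 + x*y*z - x^2 - 4*y^2 - z^2 + 2
reduce: trace(b^-3 a^-1 b^-1 a) = trace(a b^-3 a^-1) * trace(b) - trace(a b^-3 a^-1 b) = x*y^3*z - x^2*y^2 - y^2*z^2 - x*y*z + x^2 + y^2 + z^2 - 2
reduce: trace(b^-2 a^-1 b^-1 a^-1 b^-1) = trace(b^-3 a^-1 b^-1) * trace(a) - trace(b^-3 a^-1 b^-1 a) = y^2*z^2 - x*y*z - y^2 - z^2 + 2
trace(b^-1 a^-2 b^-2 a^-1 b^-1 a^-1) = trace(a^-1 b^-2 a^-1 b^-1 a^-1 b^-1) * trace(a) - trace(a^-1 b^-2 a^-1 b^-1 a^-1 b^-1 a) = x*y*z^3 - x^2*z^2 - y^2*z^2 - x*y*z + x^2 + y^2 + z^2 - 2
so trace(a^-1 b^-2 a^-1 b^-2) = trace(a^-1 b^-2 a^-1 b^-1) * trace(b) - trace(a^-1 b^-2 a^-1) = y^2*z^2 - 2*x*y*z + x^2 - 2
reduce: trace(b^-1 a^-2 b^-2 a^-1 b^-1) = trace(a^-1 b^-2 a^-1 b^-2) * trace(a) - trace(a^-1 b^-2 a^-1 b^-2 a) = x*y^2*z^2 - 2*x^2*y*z - y^3*z + x^3 + x*y^2 + 2*y*z - 3*x
trace(b^-2 a^-1 b^-1 a^-2 b^-1 a^-2) = trace(b^-1 a^-2 b^-2 a^-1 b^-1 a^-1) * trace(a) - trace(b^-1 a^-2 b^-2 a^-1 b^-1) = x^2*y*z^3 - x^3*z^2 - 2*x*y^2*z^2 + x^2*y*z + y^3*z + x*z^2 - 2*y*z + x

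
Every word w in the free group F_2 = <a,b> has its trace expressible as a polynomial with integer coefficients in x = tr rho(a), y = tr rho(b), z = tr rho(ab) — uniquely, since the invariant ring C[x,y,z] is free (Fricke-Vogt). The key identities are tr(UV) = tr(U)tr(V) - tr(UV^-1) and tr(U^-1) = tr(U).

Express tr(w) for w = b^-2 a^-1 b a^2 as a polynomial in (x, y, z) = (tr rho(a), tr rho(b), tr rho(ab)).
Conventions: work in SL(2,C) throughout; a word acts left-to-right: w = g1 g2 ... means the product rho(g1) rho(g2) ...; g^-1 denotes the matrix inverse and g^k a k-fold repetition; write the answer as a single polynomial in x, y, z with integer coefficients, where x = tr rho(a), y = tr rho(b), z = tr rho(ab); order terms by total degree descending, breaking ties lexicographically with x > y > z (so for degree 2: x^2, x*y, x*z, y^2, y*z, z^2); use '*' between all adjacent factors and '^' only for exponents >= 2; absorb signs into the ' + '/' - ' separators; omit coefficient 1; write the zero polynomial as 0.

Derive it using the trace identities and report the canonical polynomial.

apply: tr(a^2 b) = tr(a)*tr(b a) - tr(b)   [square of a] = x*z - y
tr(a^2) = tr(a)*tr(a) - tr(1)   [square of a] = x^2 - 2
apply: tr(b a^2 b) = tr(b)*tr(a^2 b) - tr(a^2)   [square of b] = x*y*z - x^2 - y^2 + 2
tr(b a b a) = tr(b a)*tr(b a) - tr(1)   [split at a repeated b] = z^2 - 2
use: tr(b a b) = tr(b)*tr(a b) - tr(a)   [square of b] = y*z - x
tr(b a^2 b a) = tr(a)*tr(b a b a) - tr(b a b)   [square of a] = x*z^2 - y*z - x
use: tr(a^-1 b a^2 b) = tr(b a^2 b)*tr(a) - tr(b a^2 b a)   [inverse elimination on a] = x^2*y*z - x^3 - x*y^2 - x*z^2 + y*z + 3*x
tr(b^-1 a^-1 b a^2) = tr(a^-1 b a^2)*tr(b) - tr(a^-1 b a^2 b)   [inverse elimination on b] = -x^2*y*z + x^3 + x*y^2 + x*z^2 - 3*x
tr(b^-2 a^-1 b a^2) = tr(b^-1 a^-1 b a^2)*tr(b) - tr(b^-1 a^-1 b a^2 b)   [inverse elimination on b] = -x^2*y^2*z + x^3*y + x*y^3 + x*y*z^2 - 3*x*y - z

-x^2*y^2*z + x^3*y + x*y^3 + x*y*z^2 - 3*x*y - z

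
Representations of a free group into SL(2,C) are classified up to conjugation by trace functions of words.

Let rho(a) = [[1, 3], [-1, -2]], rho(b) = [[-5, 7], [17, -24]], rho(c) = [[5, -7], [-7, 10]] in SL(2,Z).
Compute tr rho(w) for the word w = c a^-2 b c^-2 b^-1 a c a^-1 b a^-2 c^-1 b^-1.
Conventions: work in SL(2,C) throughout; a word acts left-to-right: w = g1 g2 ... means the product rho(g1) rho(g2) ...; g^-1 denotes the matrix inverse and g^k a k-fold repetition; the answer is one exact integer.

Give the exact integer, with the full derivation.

9819794279

rho(c) = [[5, -7], [-7, 10]]
... * rho(a^-1) = [[-2, -3], [1, 1]]  ->  [[-17, -22], [24, 31]]
... * rho(a^-1) = [[-2, -3], [1, 1]]  ->  [[12, 29], [-17, -41]]
... * rho(b) = [[-5, 7], [17, -24]]  ->  [[433, -612], [-612, 865]]
... * rho(c^-1) = [[10, 7], [7, 5]]  ->  [[46, -29], [-65, 41]]
... * rho(c^-1) = [[10, 7], [7, 5]]  ->  [[257, 177], [-363, -250]]
... * rho(b^-1) = [[-24, -7], [-17, -5]]  ->  [[-9177, -2684], [12962, 3791]]
... * rho(a) = [[1, 3], [-1, -2]]  ->  [[-6493, -22163], [9171, 31304]]
... * rho(c) = [[5, -7], [-7, 10]]  ->  [[122676, -176179], [-173273, 248843]]
... * rho(a^-1) = [[-2, -3], [1, 1]]  ->  [[-421531, -544207], [595389, 768662]]
... * rho(b) = [[-5, 7], [17, -24]]  ->  [[-7143864, 10110251], [10090309, -14280165]]
... * rho(a^-1) = [[-2, -3], [1, 1]]  ->  [[24397979, 31541843], [-34460783, -44551092]]
... * rho(a^-1) = [[-2, -3], [1, 1]]  ->  [[-17254115, -41652094], [24370474, 58831257]]
... * rho(c^-1) = [[10, 7], [7, 5]]  ->  [[-464105808, -329039275], [655523539, 464749603]]
... * rho(b^-1) = [[-24, -7], [-17, -5]]  ->  [[16732207067, 4893937031], [-23633308187, -6912412788]]
tr = 16732207067 + -6912412788 = 9819794279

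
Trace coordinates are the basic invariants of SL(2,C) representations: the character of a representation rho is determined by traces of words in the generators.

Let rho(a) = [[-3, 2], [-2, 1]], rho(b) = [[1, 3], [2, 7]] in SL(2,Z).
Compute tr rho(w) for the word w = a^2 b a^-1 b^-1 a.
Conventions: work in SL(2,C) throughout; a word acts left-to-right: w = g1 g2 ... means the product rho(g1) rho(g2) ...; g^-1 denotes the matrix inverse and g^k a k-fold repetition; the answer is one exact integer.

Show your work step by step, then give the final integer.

302

rho(a) = [[-3, 2], [-2, 1]]
... * rho(a) = [[-3, 2], [-2, 1]]  ->  [[5, -4], [4, -3]]
... * rho(b) = [[1, 3], [2, 7]]  ->  [[-3, -13], [-2, -9]]
... * rho(a^-1) = [[1, -2], [2, -3]]  ->  [[-29, 45], [-20, 31]]
... * rho(b^-1) = [[7, -3], [-2, 1]]  ->  [[-293, 132], [-202, 91]]
... * rho(a) = [[-3, 2], [-2, 1]]  ->  [[615, -454], [424, -313]]
tr = 615 + -313 = 302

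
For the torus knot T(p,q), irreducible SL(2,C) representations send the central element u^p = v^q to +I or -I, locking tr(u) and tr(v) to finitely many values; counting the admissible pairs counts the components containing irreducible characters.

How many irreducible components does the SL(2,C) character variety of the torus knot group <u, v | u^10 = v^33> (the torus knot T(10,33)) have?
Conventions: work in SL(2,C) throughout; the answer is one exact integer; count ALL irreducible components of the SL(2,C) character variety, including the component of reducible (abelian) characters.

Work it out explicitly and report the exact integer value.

In the torus knot group T(10,33), u^10 = v^33 is central, so an irreducible representation sends it to +I or -I (Schur).
So on each irreducible component the traces are pinned: tr(u) = 2*cos(pi*alpha/10) with 1 <= alpha <= 9, tr(v) = 2*cos(pi*beta/33) with 1 <= beta <= 32.
The two central values (-1)^alpha I and (-1)^beta I must be the same matrix, so alpha and beta share a parity.
Counting: 5 odd alphas x 16 odd betas + 4 even alphas x 16 even betas = 80 + 64 = 144.
components with irreducible characters: 144; plus the single component of reducible (abelian) characters: total 145.

145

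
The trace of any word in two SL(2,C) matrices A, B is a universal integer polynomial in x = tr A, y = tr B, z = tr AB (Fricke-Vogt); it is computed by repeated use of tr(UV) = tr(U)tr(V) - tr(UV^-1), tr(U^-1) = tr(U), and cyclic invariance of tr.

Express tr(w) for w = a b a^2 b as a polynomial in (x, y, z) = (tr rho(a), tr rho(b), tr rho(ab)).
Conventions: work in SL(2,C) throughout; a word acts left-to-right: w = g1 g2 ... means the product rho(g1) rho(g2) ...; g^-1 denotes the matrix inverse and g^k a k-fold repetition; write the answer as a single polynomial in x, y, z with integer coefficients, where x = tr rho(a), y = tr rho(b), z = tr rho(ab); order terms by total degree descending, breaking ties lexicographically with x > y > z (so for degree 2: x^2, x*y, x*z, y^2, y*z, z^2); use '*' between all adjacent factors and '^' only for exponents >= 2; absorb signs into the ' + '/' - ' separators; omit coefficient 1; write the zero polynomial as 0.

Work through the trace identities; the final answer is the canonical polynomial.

x*z^2 - y*z - x

tr(b a b a) = tr(b a)*tr(b a) - tr(1) = z^2 - 2
tr(b a b) = tr(b)*tr(a b) - tr(a) = y*z - x
tr(a b a^2 b) = tr(a)*tr(b a b a) - tr(b a b) = x*z^2 - y*z - x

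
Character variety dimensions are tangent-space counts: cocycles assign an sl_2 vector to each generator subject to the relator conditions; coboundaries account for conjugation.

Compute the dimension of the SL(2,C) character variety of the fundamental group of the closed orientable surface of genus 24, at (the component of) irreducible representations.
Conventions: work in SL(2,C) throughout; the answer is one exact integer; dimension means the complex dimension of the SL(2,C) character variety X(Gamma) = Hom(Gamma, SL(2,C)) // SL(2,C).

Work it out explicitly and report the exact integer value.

The genus-24 surface group: 2g = 48 generators, one relator prod [a_i, b_i].
Unconstrained cocycle data is one sl_2 vector per generator (144 dimensions), cut by the relator condition d_2(z) = 0.
H^2 = coker(d_2) is dual to H^0 = 0 at irreducible rho (Poincare duality), so d_2 is onto: dim Z^1 = 141.
dim B^1 = 3 (coboundaries, injective at irreducible rho).
dim H^1 = 141 - 3 = 138 = dim X.

138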